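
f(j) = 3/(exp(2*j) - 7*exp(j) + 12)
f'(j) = 3*(-2*exp(2*j) + 7*exp(j))/(exp(2*j) - 7*exp(j) + 12)^2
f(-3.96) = 0.25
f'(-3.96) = 0.00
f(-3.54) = 0.25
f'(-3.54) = 0.00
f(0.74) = 1.74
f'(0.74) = 5.96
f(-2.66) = 0.26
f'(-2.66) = 0.01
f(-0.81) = 0.33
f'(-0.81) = 0.10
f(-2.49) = 0.26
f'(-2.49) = 0.01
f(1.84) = 0.40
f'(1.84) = -1.84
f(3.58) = 0.00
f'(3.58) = -0.01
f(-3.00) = 0.26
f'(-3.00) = 0.01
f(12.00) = 0.00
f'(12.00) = 0.00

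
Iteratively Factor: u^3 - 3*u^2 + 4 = (u - 2)*(u^2 - u - 2) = (u - 2)^2*(u + 1)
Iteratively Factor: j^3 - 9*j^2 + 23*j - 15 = (j - 3)*(j^2 - 6*j + 5) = (j - 3)*(j - 1)*(j - 5)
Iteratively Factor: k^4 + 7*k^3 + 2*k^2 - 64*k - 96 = (k - 3)*(k^3 + 10*k^2 + 32*k + 32) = (k - 3)*(k + 4)*(k^2 + 6*k + 8) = (k - 3)*(k + 2)*(k + 4)*(k + 4)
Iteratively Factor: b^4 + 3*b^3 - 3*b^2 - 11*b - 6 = (b + 1)*(b^3 + 2*b^2 - 5*b - 6) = (b - 2)*(b + 1)*(b^2 + 4*b + 3) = (b - 2)*(b + 1)^2*(b + 3)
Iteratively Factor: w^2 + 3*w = (w + 3)*(w)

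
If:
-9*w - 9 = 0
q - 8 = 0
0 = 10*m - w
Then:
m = -1/10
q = 8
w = -1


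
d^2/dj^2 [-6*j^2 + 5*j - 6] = -12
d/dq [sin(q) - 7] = cos(q)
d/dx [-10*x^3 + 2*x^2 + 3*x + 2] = -30*x^2 + 4*x + 3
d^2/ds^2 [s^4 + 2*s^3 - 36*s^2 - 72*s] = 12*s^2 + 12*s - 72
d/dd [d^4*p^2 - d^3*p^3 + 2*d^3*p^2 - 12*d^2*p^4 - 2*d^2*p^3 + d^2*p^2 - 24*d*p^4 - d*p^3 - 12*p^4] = p^2*(4*d^3 - 3*d^2*p + 6*d^2 - 24*d*p^2 - 4*d*p + 2*d - 24*p^2 - p)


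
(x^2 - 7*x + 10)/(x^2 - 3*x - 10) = (x - 2)/(x + 2)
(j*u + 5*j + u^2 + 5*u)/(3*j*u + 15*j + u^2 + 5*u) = (j + u)/(3*j + u)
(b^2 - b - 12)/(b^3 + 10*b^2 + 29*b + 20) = (b^2 - b - 12)/(b^3 + 10*b^2 + 29*b + 20)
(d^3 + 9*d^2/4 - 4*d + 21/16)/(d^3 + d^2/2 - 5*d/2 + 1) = (d^2 + 11*d/4 - 21/8)/(d^2 + d - 2)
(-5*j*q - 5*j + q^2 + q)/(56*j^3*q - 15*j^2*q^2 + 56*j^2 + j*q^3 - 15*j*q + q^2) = (-5*j*q - 5*j + q^2 + q)/(56*j^3*q - 15*j^2*q^2 + 56*j^2 + j*q^3 - 15*j*q + q^2)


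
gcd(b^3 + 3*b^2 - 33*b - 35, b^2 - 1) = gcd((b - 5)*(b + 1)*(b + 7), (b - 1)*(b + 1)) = b + 1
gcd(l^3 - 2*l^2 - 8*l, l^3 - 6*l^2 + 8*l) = l^2 - 4*l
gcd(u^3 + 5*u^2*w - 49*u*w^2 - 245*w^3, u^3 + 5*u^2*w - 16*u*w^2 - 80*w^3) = u + 5*w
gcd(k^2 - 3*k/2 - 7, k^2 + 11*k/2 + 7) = k + 2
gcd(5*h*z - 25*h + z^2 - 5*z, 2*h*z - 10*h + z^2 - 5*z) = z - 5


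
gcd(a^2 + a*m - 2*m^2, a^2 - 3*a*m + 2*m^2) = a - m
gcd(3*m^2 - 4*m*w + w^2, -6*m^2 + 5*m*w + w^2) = -m + w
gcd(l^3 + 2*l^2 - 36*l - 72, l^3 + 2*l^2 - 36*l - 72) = l^3 + 2*l^2 - 36*l - 72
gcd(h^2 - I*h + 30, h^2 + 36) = h - 6*I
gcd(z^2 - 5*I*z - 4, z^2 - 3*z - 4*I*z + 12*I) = z - 4*I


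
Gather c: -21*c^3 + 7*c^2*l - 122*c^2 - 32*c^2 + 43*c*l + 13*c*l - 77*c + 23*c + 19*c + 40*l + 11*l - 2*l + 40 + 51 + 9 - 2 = -21*c^3 + c^2*(7*l - 154) + c*(56*l - 35) + 49*l + 98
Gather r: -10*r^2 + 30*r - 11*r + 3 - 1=-10*r^2 + 19*r + 2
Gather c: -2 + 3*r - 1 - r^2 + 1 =-r^2 + 3*r - 2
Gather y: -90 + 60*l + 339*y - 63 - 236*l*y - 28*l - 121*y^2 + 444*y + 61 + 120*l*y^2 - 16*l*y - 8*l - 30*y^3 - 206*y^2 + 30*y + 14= 24*l - 30*y^3 + y^2*(120*l - 327) + y*(813 - 252*l) - 78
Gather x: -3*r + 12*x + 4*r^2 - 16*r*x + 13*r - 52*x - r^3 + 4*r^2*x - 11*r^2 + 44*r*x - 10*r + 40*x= -r^3 - 7*r^2 + x*(4*r^2 + 28*r)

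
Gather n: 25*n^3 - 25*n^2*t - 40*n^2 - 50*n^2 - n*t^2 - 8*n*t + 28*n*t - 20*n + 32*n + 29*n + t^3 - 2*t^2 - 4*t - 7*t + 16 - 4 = 25*n^3 + n^2*(-25*t - 90) + n*(-t^2 + 20*t + 41) + t^3 - 2*t^2 - 11*t + 12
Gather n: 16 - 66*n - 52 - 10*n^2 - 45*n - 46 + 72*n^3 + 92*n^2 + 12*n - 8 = 72*n^3 + 82*n^2 - 99*n - 90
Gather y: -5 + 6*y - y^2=-y^2 + 6*y - 5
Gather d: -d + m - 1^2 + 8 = -d + m + 7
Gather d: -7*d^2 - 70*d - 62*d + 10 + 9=-7*d^2 - 132*d + 19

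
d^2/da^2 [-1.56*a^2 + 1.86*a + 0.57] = -3.12000000000000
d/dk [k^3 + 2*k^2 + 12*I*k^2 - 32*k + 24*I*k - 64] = 3*k^2 + k*(4 + 24*I) - 32 + 24*I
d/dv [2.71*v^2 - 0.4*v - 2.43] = 5.42*v - 0.4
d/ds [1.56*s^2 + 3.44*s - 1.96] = 3.12*s + 3.44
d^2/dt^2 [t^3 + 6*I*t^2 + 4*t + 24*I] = 6*t + 12*I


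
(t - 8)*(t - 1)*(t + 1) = t^3 - 8*t^2 - t + 8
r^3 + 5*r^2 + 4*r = r*(r + 1)*(r + 4)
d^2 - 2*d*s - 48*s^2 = (d - 8*s)*(d + 6*s)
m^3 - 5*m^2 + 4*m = m*(m - 4)*(m - 1)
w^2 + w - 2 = (w - 1)*(w + 2)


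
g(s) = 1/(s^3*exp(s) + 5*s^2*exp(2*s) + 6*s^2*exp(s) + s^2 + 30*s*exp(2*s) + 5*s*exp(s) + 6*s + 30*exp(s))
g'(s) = (-s^3*exp(s) - 10*s^2*exp(2*s) - 9*s^2*exp(s) - 70*s*exp(2*s) - 17*s*exp(s) - 2*s - 30*exp(2*s) - 35*exp(s) - 6)/(s^3*exp(s) + 5*s^2*exp(2*s) + 6*s^2*exp(s) + s^2 + 30*s*exp(2*s) + 5*s*exp(s) + 6*s + 30*exp(s))^2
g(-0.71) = 0.17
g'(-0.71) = -0.40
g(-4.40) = -0.15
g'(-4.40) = 0.05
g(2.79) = 0.00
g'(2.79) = -0.00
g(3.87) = 0.00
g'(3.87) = -0.00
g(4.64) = 0.00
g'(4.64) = -0.00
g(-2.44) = -0.18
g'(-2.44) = -0.11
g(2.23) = 0.00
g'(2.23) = -0.00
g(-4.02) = -0.14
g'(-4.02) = 0.02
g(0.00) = 0.03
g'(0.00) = -0.08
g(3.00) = 0.00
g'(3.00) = 0.00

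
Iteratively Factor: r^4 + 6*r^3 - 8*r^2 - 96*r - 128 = (r + 4)*(r^3 + 2*r^2 - 16*r - 32) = (r + 4)^2*(r^2 - 2*r - 8) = (r + 2)*(r + 4)^2*(r - 4)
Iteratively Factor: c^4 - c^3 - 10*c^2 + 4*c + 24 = (c + 2)*(c^3 - 3*c^2 - 4*c + 12) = (c - 2)*(c + 2)*(c^2 - c - 6) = (c - 3)*(c - 2)*(c + 2)*(c + 2)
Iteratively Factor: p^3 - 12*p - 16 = (p - 4)*(p^2 + 4*p + 4) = (p - 4)*(p + 2)*(p + 2)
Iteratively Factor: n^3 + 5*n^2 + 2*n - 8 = (n - 1)*(n^2 + 6*n + 8) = (n - 1)*(n + 4)*(n + 2)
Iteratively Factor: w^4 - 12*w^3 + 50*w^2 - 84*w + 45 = (w - 3)*(w^3 - 9*w^2 + 23*w - 15) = (w - 5)*(w - 3)*(w^2 - 4*w + 3) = (w - 5)*(w - 3)^2*(w - 1)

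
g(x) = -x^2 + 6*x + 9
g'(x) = 6 - 2*x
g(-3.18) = -20.19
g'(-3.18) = 12.36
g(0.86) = 13.42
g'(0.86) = 4.28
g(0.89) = 13.55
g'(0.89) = 4.22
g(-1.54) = -2.61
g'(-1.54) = 9.08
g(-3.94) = -30.16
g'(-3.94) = 13.88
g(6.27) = 7.31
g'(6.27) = -6.54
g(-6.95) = -81.00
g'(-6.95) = 19.90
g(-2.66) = -14.04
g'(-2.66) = 11.32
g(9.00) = -18.00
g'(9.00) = -12.00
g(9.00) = -18.00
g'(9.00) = -12.00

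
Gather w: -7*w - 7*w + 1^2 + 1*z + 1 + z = -14*w + 2*z + 2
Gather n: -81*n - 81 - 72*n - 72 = -153*n - 153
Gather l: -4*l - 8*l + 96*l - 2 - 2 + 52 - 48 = 84*l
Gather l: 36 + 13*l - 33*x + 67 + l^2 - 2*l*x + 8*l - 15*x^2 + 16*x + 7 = l^2 + l*(21 - 2*x) - 15*x^2 - 17*x + 110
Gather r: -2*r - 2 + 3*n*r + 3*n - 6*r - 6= 3*n + r*(3*n - 8) - 8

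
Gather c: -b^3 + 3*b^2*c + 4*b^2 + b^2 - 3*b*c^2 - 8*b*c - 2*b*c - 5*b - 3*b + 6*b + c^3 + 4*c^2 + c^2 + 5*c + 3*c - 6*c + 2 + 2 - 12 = -b^3 + 5*b^2 - 2*b + c^3 + c^2*(5 - 3*b) + c*(3*b^2 - 10*b + 2) - 8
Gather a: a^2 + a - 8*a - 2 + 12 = a^2 - 7*a + 10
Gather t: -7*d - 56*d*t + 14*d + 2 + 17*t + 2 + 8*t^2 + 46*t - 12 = 7*d + 8*t^2 + t*(63 - 56*d) - 8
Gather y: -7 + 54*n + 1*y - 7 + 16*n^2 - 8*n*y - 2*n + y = 16*n^2 + 52*n + y*(2 - 8*n) - 14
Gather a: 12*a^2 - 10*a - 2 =12*a^2 - 10*a - 2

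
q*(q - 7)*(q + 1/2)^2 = q^4 - 6*q^3 - 27*q^2/4 - 7*q/4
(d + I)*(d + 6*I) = d^2 + 7*I*d - 6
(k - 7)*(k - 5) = k^2 - 12*k + 35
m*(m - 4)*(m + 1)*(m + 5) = m^4 + 2*m^3 - 19*m^2 - 20*m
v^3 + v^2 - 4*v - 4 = (v - 2)*(v + 1)*(v + 2)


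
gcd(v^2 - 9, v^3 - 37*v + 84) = v - 3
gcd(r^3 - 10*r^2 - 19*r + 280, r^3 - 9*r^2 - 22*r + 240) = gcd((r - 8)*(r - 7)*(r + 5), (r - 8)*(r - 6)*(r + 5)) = r^2 - 3*r - 40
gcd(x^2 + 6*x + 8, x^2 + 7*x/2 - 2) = x + 4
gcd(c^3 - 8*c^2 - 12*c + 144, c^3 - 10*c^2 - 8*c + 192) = c^2 - 2*c - 24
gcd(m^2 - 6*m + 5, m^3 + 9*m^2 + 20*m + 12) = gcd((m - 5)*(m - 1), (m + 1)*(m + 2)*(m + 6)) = 1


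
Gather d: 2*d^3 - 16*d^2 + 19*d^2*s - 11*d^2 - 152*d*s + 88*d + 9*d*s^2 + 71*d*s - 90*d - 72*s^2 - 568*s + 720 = 2*d^3 + d^2*(19*s - 27) + d*(9*s^2 - 81*s - 2) - 72*s^2 - 568*s + 720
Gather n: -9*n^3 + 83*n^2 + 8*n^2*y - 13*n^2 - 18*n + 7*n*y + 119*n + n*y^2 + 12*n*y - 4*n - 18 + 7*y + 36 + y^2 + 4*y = -9*n^3 + n^2*(8*y + 70) + n*(y^2 + 19*y + 97) + y^2 + 11*y + 18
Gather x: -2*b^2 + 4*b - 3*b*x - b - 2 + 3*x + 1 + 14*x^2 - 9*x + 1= -2*b^2 + 3*b + 14*x^2 + x*(-3*b - 6)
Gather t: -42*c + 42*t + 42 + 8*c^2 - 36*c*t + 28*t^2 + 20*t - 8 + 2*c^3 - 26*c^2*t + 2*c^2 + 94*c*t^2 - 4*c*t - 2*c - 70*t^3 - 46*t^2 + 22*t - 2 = 2*c^3 + 10*c^2 - 44*c - 70*t^3 + t^2*(94*c - 18) + t*(-26*c^2 - 40*c + 84) + 32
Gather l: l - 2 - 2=l - 4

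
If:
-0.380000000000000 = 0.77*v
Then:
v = -0.49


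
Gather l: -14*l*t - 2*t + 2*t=-14*l*t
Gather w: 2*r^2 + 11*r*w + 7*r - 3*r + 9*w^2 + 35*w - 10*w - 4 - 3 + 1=2*r^2 + 4*r + 9*w^2 + w*(11*r + 25) - 6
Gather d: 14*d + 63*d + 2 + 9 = 77*d + 11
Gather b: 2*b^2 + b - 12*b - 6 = 2*b^2 - 11*b - 6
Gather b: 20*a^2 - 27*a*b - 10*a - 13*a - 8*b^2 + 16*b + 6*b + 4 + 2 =20*a^2 - 23*a - 8*b^2 + b*(22 - 27*a) + 6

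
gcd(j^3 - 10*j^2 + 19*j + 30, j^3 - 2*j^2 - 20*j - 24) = j - 6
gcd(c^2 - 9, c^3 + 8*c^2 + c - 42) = c + 3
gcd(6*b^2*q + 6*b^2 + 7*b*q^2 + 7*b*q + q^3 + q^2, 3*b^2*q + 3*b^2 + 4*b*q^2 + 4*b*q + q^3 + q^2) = b*q + b + q^2 + q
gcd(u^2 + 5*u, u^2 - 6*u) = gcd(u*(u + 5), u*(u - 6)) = u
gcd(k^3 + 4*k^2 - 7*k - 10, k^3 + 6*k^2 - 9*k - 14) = k^2 - k - 2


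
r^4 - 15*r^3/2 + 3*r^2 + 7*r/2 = r*(r - 7)*(r - 1)*(r + 1/2)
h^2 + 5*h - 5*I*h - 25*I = (h + 5)*(h - 5*I)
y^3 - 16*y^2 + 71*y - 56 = (y - 8)*(y - 7)*(y - 1)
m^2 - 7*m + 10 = (m - 5)*(m - 2)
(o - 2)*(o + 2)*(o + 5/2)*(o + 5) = o^4 + 15*o^3/2 + 17*o^2/2 - 30*o - 50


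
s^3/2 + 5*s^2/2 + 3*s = s*(s/2 + 1)*(s + 3)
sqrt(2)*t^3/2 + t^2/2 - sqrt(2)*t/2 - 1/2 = (t - 1)*(t + 1)*(sqrt(2)*t/2 + 1/2)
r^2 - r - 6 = (r - 3)*(r + 2)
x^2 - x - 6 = (x - 3)*(x + 2)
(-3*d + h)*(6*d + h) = -18*d^2 + 3*d*h + h^2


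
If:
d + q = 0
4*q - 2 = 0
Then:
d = -1/2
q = 1/2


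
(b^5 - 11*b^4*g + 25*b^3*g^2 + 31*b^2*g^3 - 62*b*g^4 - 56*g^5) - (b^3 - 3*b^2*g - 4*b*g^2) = b^5 - 11*b^4*g + 25*b^3*g^2 - b^3 + 31*b^2*g^3 + 3*b^2*g - 62*b*g^4 + 4*b*g^2 - 56*g^5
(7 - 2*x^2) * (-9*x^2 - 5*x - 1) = 18*x^4 + 10*x^3 - 61*x^2 - 35*x - 7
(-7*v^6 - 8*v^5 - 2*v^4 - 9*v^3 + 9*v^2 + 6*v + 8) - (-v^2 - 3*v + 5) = -7*v^6 - 8*v^5 - 2*v^4 - 9*v^3 + 10*v^2 + 9*v + 3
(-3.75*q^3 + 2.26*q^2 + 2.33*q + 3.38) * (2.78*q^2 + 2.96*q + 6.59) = -10.425*q^5 - 4.8172*q^4 - 11.5455*q^3 + 31.1866*q^2 + 25.3595*q + 22.2742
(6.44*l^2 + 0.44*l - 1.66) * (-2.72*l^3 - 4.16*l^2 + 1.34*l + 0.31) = -17.5168*l^5 - 27.9872*l^4 + 11.3144*l^3 + 9.4916*l^2 - 2.088*l - 0.5146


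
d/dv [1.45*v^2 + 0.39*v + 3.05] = 2.9*v + 0.39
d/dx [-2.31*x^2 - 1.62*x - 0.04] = -4.62*x - 1.62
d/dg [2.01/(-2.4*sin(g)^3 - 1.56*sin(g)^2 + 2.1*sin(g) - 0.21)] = (14.472*sin(g)^2 + 6.2712*sin(g) - 4.221)*cos(g)/(2.4*sin(g)^3 + 1.56*sin(g)^2 - 2.1*sin(g) + 0.21)^2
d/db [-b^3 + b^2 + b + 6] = -3*b^2 + 2*b + 1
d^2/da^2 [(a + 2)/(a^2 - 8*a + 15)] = 2*(3*(2 - a)*(a^2 - 8*a + 15) + 4*(a - 4)^2*(a + 2))/(a^2 - 8*a + 15)^3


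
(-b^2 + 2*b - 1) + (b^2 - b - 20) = b - 21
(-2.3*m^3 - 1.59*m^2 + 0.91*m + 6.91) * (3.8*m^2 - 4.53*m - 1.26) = -8.74*m^5 + 4.377*m^4 + 13.5587*m^3 + 24.1391*m^2 - 32.4489*m - 8.7066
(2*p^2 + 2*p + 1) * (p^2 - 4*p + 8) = 2*p^4 - 6*p^3 + 9*p^2 + 12*p + 8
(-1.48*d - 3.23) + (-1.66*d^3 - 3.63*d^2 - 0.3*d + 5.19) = -1.66*d^3 - 3.63*d^2 - 1.78*d + 1.96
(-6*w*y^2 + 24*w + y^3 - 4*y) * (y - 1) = -6*w*y^3 + 6*w*y^2 + 24*w*y - 24*w + y^4 - y^3 - 4*y^2 + 4*y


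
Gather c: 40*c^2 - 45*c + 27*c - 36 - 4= 40*c^2 - 18*c - 40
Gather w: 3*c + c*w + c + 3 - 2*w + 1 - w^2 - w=4*c - w^2 + w*(c - 3) + 4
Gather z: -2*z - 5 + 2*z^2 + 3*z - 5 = 2*z^2 + z - 10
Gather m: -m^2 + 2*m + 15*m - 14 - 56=-m^2 + 17*m - 70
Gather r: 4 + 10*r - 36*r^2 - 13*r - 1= -36*r^2 - 3*r + 3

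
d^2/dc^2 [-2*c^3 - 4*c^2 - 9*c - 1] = -12*c - 8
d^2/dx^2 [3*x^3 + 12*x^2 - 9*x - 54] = 18*x + 24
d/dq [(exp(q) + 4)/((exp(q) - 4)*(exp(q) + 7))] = (-exp(2*q) - 8*exp(q) - 40)*exp(q)/(exp(4*q) + 6*exp(3*q) - 47*exp(2*q) - 168*exp(q) + 784)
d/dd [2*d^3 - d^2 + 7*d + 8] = 6*d^2 - 2*d + 7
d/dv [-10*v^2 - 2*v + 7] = -20*v - 2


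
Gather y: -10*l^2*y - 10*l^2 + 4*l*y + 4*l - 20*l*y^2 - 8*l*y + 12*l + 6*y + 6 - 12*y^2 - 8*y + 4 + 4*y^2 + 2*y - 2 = -10*l^2 + 16*l + y^2*(-20*l - 8) + y*(-10*l^2 - 4*l) + 8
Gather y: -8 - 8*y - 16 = -8*y - 24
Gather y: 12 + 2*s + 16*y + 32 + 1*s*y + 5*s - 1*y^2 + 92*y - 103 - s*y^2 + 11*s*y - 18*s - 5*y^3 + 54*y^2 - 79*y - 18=-11*s - 5*y^3 + y^2*(53 - s) + y*(12*s + 29) - 77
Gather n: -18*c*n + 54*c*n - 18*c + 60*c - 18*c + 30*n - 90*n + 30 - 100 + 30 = 24*c + n*(36*c - 60) - 40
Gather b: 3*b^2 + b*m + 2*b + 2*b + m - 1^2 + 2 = 3*b^2 + b*(m + 4) + m + 1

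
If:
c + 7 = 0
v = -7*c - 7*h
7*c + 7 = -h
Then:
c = -7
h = 42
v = -245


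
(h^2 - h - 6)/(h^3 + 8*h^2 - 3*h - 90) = (h + 2)/(h^2 + 11*h + 30)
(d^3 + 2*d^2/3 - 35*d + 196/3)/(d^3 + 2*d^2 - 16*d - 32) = (3*d^2 + 14*d - 49)/(3*(d^2 + 6*d + 8))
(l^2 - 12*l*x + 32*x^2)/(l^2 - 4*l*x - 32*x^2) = (l - 4*x)/(l + 4*x)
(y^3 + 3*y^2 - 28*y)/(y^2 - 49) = y*(y - 4)/(y - 7)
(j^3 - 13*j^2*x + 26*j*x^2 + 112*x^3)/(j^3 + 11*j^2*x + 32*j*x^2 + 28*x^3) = (j^2 - 15*j*x + 56*x^2)/(j^2 + 9*j*x + 14*x^2)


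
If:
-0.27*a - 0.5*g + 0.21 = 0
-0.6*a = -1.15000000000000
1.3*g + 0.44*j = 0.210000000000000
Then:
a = 1.92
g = -0.62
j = 2.29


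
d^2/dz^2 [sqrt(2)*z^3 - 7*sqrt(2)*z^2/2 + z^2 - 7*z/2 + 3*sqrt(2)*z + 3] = 6*sqrt(2)*z - 7*sqrt(2) + 2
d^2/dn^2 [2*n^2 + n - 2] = 4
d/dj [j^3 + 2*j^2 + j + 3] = 3*j^2 + 4*j + 1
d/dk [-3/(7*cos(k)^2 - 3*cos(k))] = 3*(3 - 14*cos(k))*sin(k)/((7*cos(k) - 3)^2*cos(k)^2)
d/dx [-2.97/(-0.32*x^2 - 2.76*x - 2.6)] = (-1.9008*x - 8.1972)/(0.32*x^2 + 2.76*x + 2.6)^2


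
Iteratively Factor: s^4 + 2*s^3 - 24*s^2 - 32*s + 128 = (s + 4)*(s^3 - 2*s^2 - 16*s + 32) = (s - 2)*(s + 4)*(s^2 - 16) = (s - 2)*(s + 4)^2*(s - 4)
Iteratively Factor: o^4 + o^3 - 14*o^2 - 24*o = (o - 4)*(o^3 + 5*o^2 + 6*o) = (o - 4)*(o + 2)*(o^2 + 3*o) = o*(o - 4)*(o + 2)*(o + 3)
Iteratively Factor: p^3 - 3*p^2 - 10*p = (p - 5)*(p^2 + 2*p) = (p - 5)*(p + 2)*(p)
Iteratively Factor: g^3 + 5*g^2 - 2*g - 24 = (g + 3)*(g^2 + 2*g - 8) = (g - 2)*(g + 3)*(g + 4)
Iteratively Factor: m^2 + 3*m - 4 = (m - 1)*(m + 4)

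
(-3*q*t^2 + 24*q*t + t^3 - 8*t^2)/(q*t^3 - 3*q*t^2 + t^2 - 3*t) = (-3*q*t + 24*q + t^2 - 8*t)/(q*t^2 - 3*q*t + t - 3)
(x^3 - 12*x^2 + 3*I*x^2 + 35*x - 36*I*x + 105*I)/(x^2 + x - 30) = (x^2 + x*(-7 + 3*I) - 21*I)/(x + 6)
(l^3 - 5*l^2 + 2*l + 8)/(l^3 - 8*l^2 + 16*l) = (l^2 - l - 2)/(l*(l - 4))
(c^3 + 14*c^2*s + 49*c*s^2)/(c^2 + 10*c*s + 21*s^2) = c*(c + 7*s)/(c + 3*s)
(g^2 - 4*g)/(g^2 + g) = (g - 4)/(g + 1)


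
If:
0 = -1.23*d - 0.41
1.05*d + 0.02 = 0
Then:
No Solution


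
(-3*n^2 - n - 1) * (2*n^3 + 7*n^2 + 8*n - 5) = -6*n^5 - 23*n^4 - 33*n^3 - 3*n + 5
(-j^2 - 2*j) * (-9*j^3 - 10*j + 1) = 9*j^5 + 18*j^4 + 10*j^3 + 19*j^2 - 2*j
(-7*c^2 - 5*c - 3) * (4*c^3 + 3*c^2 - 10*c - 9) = -28*c^5 - 41*c^4 + 43*c^3 + 104*c^2 + 75*c + 27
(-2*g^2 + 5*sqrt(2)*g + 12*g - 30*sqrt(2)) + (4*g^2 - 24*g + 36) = 2*g^2 - 12*g + 5*sqrt(2)*g - 30*sqrt(2) + 36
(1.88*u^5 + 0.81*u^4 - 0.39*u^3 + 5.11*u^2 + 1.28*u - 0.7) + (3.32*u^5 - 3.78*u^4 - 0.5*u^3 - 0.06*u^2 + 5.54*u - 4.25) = 5.2*u^5 - 2.97*u^4 - 0.89*u^3 + 5.05*u^2 + 6.82*u - 4.95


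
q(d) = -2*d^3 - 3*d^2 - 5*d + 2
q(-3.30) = 57.70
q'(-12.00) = -797.00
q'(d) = -6*d^2 - 6*d - 5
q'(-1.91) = -15.43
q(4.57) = -274.39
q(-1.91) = 14.54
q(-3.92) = 95.97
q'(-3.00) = -41.00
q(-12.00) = 3086.00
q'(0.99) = -16.82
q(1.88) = -31.29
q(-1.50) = 9.50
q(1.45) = -17.65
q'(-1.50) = -9.50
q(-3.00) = 44.00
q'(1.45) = -26.32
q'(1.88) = -37.49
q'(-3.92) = -73.68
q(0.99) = -7.83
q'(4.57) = -157.73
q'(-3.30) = -50.54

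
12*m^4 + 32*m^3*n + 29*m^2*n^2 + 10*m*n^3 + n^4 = (m + n)^2*(2*m + n)*(6*m + n)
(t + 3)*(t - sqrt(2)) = t^2 - sqrt(2)*t + 3*t - 3*sqrt(2)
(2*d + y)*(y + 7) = 2*d*y + 14*d + y^2 + 7*y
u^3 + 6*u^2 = u^2*(u + 6)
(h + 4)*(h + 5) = h^2 + 9*h + 20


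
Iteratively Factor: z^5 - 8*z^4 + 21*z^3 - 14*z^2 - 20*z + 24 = (z - 2)*(z^4 - 6*z^3 + 9*z^2 + 4*z - 12) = (z - 2)^2*(z^3 - 4*z^2 + z + 6) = (z - 2)^3*(z^2 - 2*z - 3) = (z - 2)^3*(z + 1)*(z - 3)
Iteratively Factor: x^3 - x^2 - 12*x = (x - 4)*(x^2 + 3*x) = x*(x - 4)*(x + 3)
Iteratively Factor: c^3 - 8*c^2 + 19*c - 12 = (c - 4)*(c^2 - 4*c + 3) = (c - 4)*(c - 3)*(c - 1)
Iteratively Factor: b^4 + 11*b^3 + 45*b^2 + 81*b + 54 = (b + 3)*(b^3 + 8*b^2 + 21*b + 18) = (b + 2)*(b + 3)*(b^2 + 6*b + 9) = (b + 2)*(b + 3)^2*(b + 3)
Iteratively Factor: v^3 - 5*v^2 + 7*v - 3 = (v - 1)*(v^2 - 4*v + 3) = (v - 1)^2*(v - 3)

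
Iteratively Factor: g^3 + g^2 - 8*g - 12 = (g + 2)*(g^2 - g - 6) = (g - 3)*(g + 2)*(g + 2)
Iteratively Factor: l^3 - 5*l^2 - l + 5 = (l - 1)*(l^2 - 4*l - 5) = (l - 1)*(l + 1)*(l - 5)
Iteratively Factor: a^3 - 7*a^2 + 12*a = (a - 3)*(a^2 - 4*a) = a*(a - 3)*(a - 4)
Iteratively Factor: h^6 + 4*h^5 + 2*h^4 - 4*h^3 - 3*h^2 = (h - 1)*(h^5 + 5*h^4 + 7*h^3 + 3*h^2) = (h - 1)*(h + 1)*(h^4 + 4*h^3 + 3*h^2) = h*(h - 1)*(h + 1)*(h^3 + 4*h^2 + 3*h) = h*(h - 1)*(h + 1)^2*(h^2 + 3*h) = h^2*(h - 1)*(h + 1)^2*(h + 3)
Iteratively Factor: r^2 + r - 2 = (r - 1)*(r + 2)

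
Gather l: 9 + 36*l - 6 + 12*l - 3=48*l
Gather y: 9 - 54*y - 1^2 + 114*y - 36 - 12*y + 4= 48*y - 24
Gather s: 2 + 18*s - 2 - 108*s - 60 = -90*s - 60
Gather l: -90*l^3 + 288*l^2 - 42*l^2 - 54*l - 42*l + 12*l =-90*l^3 + 246*l^2 - 84*l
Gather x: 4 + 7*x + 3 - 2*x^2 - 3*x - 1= -2*x^2 + 4*x + 6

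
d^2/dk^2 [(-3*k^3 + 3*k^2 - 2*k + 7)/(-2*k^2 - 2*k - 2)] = (5*k^3 - 3*k^2 - 18*k - 5)/(k^6 + 3*k^5 + 6*k^4 + 7*k^3 + 6*k^2 + 3*k + 1)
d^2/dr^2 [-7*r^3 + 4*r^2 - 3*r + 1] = 8 - 42*r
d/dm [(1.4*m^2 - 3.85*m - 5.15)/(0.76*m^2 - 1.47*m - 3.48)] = (0.868*m^2 - 1.916*m + 5.8275)/(0.5776*m^4 - 2.2344*m^3 - 3.1287*m^2 + 10.2312*m + 12.1104)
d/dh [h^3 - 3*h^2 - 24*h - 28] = 3*h^2 - 6*h - 24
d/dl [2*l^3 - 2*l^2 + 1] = 2*l*(3*l - 2)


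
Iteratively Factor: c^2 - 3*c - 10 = (c + 2)*(c - 5)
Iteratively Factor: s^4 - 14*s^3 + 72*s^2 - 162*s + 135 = (s - 5)*(s^3 - 9*s^2 + 27*s - 27) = (s - 5)*(s - 3)*(s^2 - 6*s + 9) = (s - 5)*(s - 3)^2*(s - 3)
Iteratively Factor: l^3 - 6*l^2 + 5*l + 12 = (l + 1)*(l^2 - 7*l + 12) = (l - 4)*(l + 1)*(l - 3)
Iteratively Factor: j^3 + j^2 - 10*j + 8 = (j + 4)*(j^2 - 3*j + 2) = (j - 1)*(j + 4)*(j - 2)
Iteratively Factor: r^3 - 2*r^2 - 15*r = (r - 5)*(r^2 + 3*r) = (r - 5)*(r + 3)*(r)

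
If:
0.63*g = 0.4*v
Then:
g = 0.634920634920635*v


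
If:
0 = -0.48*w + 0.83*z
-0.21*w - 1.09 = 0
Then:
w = -5.19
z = -3.00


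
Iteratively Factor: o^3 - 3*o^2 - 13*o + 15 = (o - 1)*(o^2 - 2*o - 15) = (o - 5)*(o - 1)*(o + 3)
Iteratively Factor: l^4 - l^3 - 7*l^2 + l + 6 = (l - 1)*(l^3 - 7*l - 6) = (l - 1)*(l + 1)*(l^2 - l - 6) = (l - 3)*(l - 1)*(l + 1)*(l + 2)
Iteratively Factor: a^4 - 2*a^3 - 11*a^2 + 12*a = (a - 1)*(a^3 - a^2 - 12*a) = (a - 4)*(a - 1)*(a^2 + 3*a) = (a - 4)*(a - 1)*(a + 3)*(a)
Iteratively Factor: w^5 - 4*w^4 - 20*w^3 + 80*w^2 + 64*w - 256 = (w + 4)*(w^4 - 8*w^3 + 12*w^2 + 32*w - 64) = (w - 2)*(w + 4)*(w^3 - 6*w^2 + 32) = (w - 4)*(w - 2)*(w + 4)*(w^2 - 2*w - 8) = (w - 4)*(w - 2)*(w + 2)*(w + 4)*(w - 4)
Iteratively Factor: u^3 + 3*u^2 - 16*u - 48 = (u + 4)*(u^2 - u - 12) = (u - 4)*(u + 4)*(u + 3)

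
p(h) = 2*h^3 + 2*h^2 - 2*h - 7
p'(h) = 6*h^2 + 4*h - 2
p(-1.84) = -9.01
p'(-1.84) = 10.95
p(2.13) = 17.14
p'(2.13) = 33.74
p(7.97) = 1116.62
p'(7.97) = 411.01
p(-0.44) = -5.90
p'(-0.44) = -2.60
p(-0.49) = -5.78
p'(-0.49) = -2.52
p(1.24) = -2.59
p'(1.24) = 12.19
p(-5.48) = -265.11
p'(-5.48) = 156.26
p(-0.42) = -5.96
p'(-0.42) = -2.62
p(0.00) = -7.00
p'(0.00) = -2.00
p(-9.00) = -1285.00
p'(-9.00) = 448.00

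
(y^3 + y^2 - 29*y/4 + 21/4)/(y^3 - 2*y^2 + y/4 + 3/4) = (2*y + 7)/(2*y + 1)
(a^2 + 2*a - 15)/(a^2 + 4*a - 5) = (a - 3)/(a - 1)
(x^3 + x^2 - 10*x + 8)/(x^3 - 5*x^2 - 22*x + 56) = (x - 1)/(x - 7)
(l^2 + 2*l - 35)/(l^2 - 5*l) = (l + 7)/l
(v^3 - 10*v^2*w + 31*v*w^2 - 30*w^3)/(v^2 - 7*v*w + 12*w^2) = (v^2 - 7*v*w + 10*w^2)/(v - 4*w)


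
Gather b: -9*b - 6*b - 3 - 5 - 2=-15*b - 10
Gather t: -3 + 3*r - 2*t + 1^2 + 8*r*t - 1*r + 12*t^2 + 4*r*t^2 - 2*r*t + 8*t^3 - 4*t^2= 2*r + 8*t^3 + t^2*(4*r + 8) + t*(6*r - 2) - 2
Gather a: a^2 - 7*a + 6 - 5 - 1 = a^2 - 7*a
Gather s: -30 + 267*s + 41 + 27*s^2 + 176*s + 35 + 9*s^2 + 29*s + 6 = 36*s^2 + 472*s + 52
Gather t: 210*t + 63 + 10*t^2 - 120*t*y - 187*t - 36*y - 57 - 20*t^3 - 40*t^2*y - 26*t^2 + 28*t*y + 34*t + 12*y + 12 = -20*t^3 + t^2*(-40*y - 16) + t*(57 - 92*y) - 24*y + 18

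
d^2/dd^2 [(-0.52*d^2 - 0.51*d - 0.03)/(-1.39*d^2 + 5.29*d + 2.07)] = (9.617966*d^3 + 9.324954*d^2 + 7.48098*d - 4.861326)/(2.685619*d^6 - 30.662427*d^5 + 104.695356*d^4 - 56.710387*d^3 - 155.913228*d^2 - 68.001363*d - 8.869743)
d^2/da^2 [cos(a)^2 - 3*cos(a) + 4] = 3*cos(a) - 2*cos(2*a)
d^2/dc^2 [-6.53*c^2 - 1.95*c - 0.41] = -13.0600000000000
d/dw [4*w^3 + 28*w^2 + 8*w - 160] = 12*w^2 + 56*w + 8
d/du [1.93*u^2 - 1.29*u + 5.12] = 3.86*u - 1.29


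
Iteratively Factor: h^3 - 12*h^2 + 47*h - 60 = (h - 3)*(h^2 - 9*h + 20) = (h - 4)*(h - 3)*(h - 5)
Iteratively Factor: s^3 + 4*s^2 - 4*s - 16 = (s - 2)*(s^2 + 6*s + 8) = (s - 2)*(s + 2)*(s + 4)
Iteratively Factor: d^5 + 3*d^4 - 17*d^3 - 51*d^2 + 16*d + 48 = (d - 1)*(d^4 + 4*d^3 - 13*d^2 - 64*d - 48) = (d - 1)*(d + 3)*(d^3 + d^2 - 16*d - 16) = (d - 1)*(d + 3)*(d + 4)*(d^2 - 3*d - 4) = (d - 4)*(d - 1)*(d + 3)*(d + 4)*(d + 1)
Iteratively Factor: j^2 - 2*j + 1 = (j - 1)*(j - 1)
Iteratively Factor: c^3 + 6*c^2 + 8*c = (c + 4)*(c^2 + 2*c) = c*(c + 4)*(c + 2)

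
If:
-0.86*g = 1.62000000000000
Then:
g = -1.88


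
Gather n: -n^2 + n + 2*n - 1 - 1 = -n^2 + 3*n - 2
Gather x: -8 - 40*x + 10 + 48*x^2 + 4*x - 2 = 48*x^2 - 36*x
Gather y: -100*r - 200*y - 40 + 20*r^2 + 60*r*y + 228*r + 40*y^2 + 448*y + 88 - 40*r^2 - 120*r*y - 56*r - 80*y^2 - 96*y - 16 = -20*r^2 + 72*r - 40*y^2 + y*(152 - 60*r) + 32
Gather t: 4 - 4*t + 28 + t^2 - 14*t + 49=t^2 - 18*t + 81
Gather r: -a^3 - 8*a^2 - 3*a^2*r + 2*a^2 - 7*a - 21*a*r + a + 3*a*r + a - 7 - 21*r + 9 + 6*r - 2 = -a^3 - 6*a^2 - 5*a + r*(-3*a^2 - 18*a - 15)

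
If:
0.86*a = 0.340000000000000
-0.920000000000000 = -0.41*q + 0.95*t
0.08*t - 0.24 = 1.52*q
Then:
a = 0.40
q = -0.21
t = -1.06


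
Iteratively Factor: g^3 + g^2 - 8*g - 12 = (g + 2)*(g^2 - g - 6) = (g - 3)*(g + 2)*(g + 2)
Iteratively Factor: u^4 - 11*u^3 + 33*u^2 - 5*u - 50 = (u - 5)*(u^3 - 6*u^2 + 3*u + 10) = (u - 5)^2*(u^2 - u - 2) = (u - 5)^2*(u - 2)*(u + 1)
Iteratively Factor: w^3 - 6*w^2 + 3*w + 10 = (w - 2)*(w^2 - 4*w - 5) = (w - 2)*(w + 1)*(w - 5)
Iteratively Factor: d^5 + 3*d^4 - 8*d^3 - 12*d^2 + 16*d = (d - 2)*(d^4 + 5*d^3 + 2*d^2 - 8*d) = (d - 2)*(d + 4)*(d^3 + d^2 - 2*d) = (d - 2)*(d - 1)*(d + 4)*(d^2 + 2*d) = (d - 2)*(d - 1)*(d + 2)*(d + 4)*(d)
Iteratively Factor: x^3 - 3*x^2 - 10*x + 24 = (x + 3)*(x^2 - 6*x + 8) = (x - 2)*(x + 3)*(x - 4)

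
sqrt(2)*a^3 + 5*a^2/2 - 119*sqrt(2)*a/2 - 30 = (a - 5*sqrt(2))*(a + 6*sqrt(2))*(sqrt(2)*a + 1/2)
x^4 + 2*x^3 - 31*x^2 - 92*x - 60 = (x - 6)*(x + 1)*(x + 2)*(x + 5)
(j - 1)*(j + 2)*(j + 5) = j^3 + 6*j^2 + 3*j - 10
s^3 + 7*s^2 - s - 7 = (s - 1)*(s + 1)*(s + 7)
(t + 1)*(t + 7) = t^2 + 8*t + 7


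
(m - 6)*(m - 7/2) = m^2 - 19*m/2 + 21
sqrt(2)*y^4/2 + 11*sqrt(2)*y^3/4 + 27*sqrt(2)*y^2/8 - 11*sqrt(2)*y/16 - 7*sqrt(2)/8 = (y - 1/2)*(y + 1/2)*(y + 7/2)*(sqrt(2)*y/2 + sqrt(2))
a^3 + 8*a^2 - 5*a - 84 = (a - 3)*(a + 4)*(a + 7)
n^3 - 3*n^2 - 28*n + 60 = (n - 6)*(n - 2)*(n + 5)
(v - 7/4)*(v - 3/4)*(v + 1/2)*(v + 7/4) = v^4 - v^3/4 - 55*v^2/16 + 49*v/64 + 147/128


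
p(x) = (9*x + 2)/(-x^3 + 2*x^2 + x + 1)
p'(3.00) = 14.44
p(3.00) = -5.80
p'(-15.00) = 0.00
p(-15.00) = -0.03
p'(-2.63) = -0.41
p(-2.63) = -0.71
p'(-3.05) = -0.29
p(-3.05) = -0.57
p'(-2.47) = -0.48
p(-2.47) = -0.78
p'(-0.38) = 7.88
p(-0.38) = -1.47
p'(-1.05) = -1.70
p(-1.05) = -2.25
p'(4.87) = 0.46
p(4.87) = -0.74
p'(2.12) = 16.16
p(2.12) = 8.17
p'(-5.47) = -0.07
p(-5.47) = -0.22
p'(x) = (9*x + 2)*(3*x^2 - 4*x - 1)/(-x^3 + 2*x^2 + x + 1)^2 + 9/(-x^3 + 2*x^2 + x + 1)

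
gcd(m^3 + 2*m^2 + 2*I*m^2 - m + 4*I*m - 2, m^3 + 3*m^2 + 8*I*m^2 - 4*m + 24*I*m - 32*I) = 1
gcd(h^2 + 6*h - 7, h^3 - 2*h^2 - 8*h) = 1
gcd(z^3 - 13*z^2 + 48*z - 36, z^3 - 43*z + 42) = z^2 - 7*z + 6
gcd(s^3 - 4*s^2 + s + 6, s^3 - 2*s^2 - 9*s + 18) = s^2 - 5*s + 6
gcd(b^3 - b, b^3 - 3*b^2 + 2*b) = b^2 - b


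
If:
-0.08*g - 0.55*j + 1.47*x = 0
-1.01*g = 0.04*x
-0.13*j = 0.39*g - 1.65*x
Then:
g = 0.00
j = 0.00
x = 0.00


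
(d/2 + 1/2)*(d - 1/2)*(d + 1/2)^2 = d^4/2 + 3*d^3/4 + d^2/8 - 3*d/16 - 1/16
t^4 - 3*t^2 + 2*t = t*(t - 1)^2*(t + 2)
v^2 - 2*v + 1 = (v - 1)^2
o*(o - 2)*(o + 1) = o^3 - o^2 - 2*o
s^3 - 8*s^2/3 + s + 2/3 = (s - 2)*(s - 1)*(s + 1/3)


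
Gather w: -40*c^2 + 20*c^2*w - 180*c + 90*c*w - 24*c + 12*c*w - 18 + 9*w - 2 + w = -40*c^2 - 204*c + w*(20*c^2 + 102*c + 10) - 20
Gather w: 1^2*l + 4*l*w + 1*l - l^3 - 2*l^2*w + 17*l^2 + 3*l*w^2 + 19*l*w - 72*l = -l^3 + 17*l^2 + 3*l*w^2 - 70*l + w*(-2*l^2 + 23*l)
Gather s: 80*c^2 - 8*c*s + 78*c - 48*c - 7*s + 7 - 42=80*c^2 + 30*c + s*(-8*c - 7) - 35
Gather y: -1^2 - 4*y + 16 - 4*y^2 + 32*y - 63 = -4*y^2 + 28*y - 48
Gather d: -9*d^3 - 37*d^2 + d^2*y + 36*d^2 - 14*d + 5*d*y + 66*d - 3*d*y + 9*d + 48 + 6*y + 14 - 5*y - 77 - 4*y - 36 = -9*d^3 + d^2*(y - 1) + d*(2*y + 61) - 3*y - 51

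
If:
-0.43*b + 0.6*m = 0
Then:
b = 1.3953488372093*m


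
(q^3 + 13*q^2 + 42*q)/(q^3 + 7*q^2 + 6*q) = (q + 7)/(q + 1)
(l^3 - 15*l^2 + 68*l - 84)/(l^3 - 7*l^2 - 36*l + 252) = (l - 2)/(l + 6)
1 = 1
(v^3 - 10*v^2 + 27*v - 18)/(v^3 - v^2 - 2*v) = (-v^3 + 10*v^2 - 27*v + 18)/(v*(-v^2 + v + 2))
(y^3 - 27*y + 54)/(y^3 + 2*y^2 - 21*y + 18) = (y - 3)/(y - 1)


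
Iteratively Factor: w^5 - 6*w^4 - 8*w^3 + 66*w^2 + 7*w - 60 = (w + 1)*(w^4 - 7*w^3 - w^2 + 67*w - 60) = (w - 5)*(w + 1)*(w^3 - 2*w^2 - 11*w + 12) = (w - 5)*(w - 4)*(w + 1)*(w^2 + 2*w - 3) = (w - 5)*(w - 4)*(w + 1)*(w + 3)*(w - 1)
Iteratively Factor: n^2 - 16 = (n + 4)*(n - 4)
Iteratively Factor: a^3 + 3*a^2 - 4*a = (a - 1)*(a^2 + 4*a) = a*(a - 1)*(a + 4)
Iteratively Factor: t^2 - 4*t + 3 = (t - 1)*(t - 3)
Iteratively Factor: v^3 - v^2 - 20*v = (v + 4)*(v^2 - 5*v) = v*(v + 4)*(v - 5)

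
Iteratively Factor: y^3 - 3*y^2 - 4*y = (y)*(y^2 - 3*y - 4) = y*(y - 4)*(y + 1)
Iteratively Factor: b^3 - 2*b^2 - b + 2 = (b + 1)*(b^2 - 3*b + 2) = (b - 2)*(b + 1)*(b - 1)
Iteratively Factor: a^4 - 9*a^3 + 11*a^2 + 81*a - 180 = (a - 4)*(a^3 - 5*a^2 - 9*a + 45) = (a - 4)*(a + 3)*(a^2 - 8*a + 15) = (a - 5)*(a - 4)*(a + 3)*(a - 3)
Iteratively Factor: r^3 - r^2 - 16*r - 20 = (r - 5)*(r^2 + 4*r + 4) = (r - 5)*(r + 2)*(r + 2)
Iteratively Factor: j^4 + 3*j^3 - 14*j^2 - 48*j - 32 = (j + 1)*(j^3 + 2*j^2 - 16*j - 32) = (j + 1)*(j + 2)*(j^2 - 16) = (j + 1)*(j + 2)*(j + 4)*(j - 4)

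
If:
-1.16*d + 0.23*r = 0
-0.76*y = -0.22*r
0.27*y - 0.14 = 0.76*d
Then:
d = -0.38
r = -1.93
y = -0.56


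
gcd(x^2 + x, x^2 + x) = x^2 + x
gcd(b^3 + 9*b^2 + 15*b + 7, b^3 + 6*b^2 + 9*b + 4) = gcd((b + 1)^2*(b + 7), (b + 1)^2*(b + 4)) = b^2 + 2*b + 1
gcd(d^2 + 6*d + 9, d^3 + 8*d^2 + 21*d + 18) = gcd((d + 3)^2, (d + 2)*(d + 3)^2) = d^2 + 6*d + 9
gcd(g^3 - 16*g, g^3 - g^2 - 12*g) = g^2 - 4*g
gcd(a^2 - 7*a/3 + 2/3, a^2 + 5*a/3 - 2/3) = a - 1/3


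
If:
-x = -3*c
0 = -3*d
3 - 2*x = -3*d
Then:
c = 1/2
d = 0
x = 3/2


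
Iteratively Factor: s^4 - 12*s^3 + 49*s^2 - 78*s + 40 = (s - 2)*(s^3 - 10*s^2 + 29*s - 20) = (s - 4)*(s - 2)*(s^2 - 6*s + 5) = (s - 5)*(s - 4)*(s - 2)*(s - 1)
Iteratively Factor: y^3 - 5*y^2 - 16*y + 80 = (y + 4)*(y^2 - 9*y + 20) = (y - 4)*(y + 4)*(y - 5)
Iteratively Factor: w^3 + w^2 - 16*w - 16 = (w + 4)*(w^2 - 3*w - 4) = (w - 4)*(w + 4)*(w + 1)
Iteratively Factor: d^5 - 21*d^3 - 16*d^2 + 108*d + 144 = (d + 2)*(d^4 - 2*d^3 - 17*d^2 + 18*d + 72) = (d + 2)*(d + 3)*(d^3 - 5*d^2 - 2*d + 24) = (d - 4)*(d + 2)*(d + 3)*(d^2 - d - 6) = (d - 4)*(d + 2)^2*(d + 3)*(d - 3)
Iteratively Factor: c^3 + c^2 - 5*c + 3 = (c - 1)*(c^2 + 2*c - 3) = (c - 1)^2*(c + 3)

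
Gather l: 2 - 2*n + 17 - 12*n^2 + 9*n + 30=-12*n^2 + 7*n + 49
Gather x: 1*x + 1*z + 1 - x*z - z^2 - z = x*(1 - z) - z^2 + 1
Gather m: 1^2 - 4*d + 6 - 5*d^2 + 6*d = -5*d^2 + 2*d + 7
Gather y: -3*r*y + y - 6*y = y*(-3*r - 5)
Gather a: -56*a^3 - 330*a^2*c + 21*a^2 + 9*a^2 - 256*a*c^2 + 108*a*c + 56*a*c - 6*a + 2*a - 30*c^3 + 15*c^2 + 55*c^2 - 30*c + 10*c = -56*a^3 + a^2*(30 - 330*c) + a*(-256*c^2 + 164*c - 4) - 30*c^3 + 70*c^2 - 20*c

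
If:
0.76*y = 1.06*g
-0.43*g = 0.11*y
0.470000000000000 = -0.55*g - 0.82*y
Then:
No Solution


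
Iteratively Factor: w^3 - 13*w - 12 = (w + 3)*(w^2 - 3*w - 4) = (w + 1)*(w + 3)*(w - 4)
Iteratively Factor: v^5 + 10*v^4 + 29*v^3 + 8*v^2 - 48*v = (v + 4)*(v^4 + 6*v^3 + 5*v^2 - 12*v) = v*(v + 4)*(v^3 + 6*v^2 + 5*v - 12) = v*(v + 4)^2*(v^2 + 2*v - 3) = v*(v + 3)*(v + 4)^2*(v - 1)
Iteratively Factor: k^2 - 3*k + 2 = (k - 1)*(k - 2)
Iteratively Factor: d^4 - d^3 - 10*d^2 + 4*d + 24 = (d + 2)*(d^3 - 3*d^2 - 4*d + 12) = (d - 2)*(d + 2)*(d^2 - d - 6) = (d - 2)*(d + 2)^2*(d - 3)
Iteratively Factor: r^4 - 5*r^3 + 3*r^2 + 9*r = (r - 3)*(r^3 - 2*r^2 - 3*r) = (r - 3)*(r + 1)*(r^2 - 3*r) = (r - 3)^2*(r + 1)*(r)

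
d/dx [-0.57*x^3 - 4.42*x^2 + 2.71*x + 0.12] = -1.71*x^2 - 8.84*x + 2.71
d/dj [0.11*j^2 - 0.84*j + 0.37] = 0.22*j - 0.84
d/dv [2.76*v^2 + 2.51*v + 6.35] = 5.52*v + 2.51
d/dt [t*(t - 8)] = 2*t - 8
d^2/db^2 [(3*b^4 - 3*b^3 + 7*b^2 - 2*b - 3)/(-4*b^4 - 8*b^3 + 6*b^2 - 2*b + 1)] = 2*(144*b^9 - 552*b^8 - 120*b^7 + 172*b^6 + 2052*b^5 + 222*b^4 - 1418*b^3 + 726*b^2 - 63*b - 9)/(64*b^12 + 384*b^11 + 480*b^10 - 544*b^9 - 384*b^8 + 768*b^7 - 792*b^6 + 552*b^5 - 264*b^4 + 104*b^3 - 30*b^2 + 6*b - 1)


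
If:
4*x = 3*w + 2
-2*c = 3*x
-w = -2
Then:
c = -3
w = 2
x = 2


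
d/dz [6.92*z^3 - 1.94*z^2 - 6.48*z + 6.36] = 20.76*z^2 - 3.88*z - 6.48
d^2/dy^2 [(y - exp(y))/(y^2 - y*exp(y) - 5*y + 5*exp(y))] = 2/(y^3 - 15*y^2 + 75*y - 125)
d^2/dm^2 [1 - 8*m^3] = -48*m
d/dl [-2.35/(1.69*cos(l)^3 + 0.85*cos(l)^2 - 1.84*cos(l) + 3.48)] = (-11.9145*cos(l)^2 - 3.995*cos(l) + 4.324)*sin(l)/(1.69*cos(l)^3 + 0.85*cos(l)^2 - 1.84*cos(l) + 3.48)^2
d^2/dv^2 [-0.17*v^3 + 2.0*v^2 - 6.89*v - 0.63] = 4.0 - 1.02*v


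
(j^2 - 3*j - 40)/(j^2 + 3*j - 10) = (j - 8)/(j - 2)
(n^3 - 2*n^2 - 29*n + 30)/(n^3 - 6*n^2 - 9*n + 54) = (n^2 + 4*n - 5)/(n^2 - 9)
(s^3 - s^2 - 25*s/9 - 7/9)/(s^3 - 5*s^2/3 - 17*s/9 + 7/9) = (3*s + 1)/(3*s - 1)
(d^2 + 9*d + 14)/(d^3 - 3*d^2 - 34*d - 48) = (d + 7)/(d^2 - 5*d - 24)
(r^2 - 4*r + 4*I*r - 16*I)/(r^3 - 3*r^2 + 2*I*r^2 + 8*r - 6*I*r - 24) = (r - 4)/(r^2 - r*(3 + 2*I) + 6*I)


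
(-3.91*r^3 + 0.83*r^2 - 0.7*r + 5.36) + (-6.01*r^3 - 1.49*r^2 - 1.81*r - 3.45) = -9.92*r^3 - 0.66*r^2 - 2.51*r + 1.91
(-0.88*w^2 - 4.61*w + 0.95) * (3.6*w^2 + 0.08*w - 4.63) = -3.168*w^4 - 16.6664*w^3 + 7.1256*w^2 + 21.4203*w - 4.3985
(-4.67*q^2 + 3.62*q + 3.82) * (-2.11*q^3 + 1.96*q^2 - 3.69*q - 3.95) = 9.8537*q^5 - 16.7914*q^4 + 16.2673*q^3 + 12.5759*q^2 - 28.3948*q - 15.089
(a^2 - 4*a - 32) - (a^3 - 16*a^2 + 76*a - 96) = -a^3 + 17*a^2 - 80*a + 64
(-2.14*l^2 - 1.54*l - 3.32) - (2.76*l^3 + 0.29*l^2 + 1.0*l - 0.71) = -2.76*l^3 - 2.43*l^2 - 2.54*l - 2.61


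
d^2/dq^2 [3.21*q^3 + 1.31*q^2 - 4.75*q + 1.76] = 19.26*q + 2.62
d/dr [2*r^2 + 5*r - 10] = 4*r + 5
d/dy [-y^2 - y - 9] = -2*y - 1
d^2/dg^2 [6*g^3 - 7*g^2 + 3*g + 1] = 36*g - 14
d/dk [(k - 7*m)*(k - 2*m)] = 2*k - 9*m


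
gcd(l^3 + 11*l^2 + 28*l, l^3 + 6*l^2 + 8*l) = l^2 + 4*l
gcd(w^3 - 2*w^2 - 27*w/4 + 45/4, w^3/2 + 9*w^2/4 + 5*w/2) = w + 5/2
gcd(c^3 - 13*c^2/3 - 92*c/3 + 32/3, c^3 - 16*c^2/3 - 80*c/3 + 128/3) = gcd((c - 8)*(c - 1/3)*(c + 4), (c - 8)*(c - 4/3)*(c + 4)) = c^2 - 4*c - 32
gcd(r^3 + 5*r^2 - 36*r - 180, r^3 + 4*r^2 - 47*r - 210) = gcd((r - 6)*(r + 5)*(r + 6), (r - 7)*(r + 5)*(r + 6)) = r^2 + 11*r + 30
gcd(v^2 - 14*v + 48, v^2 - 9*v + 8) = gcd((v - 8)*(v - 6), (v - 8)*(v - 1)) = v - 8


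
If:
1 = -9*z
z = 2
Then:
No Solution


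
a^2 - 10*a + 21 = (a - 7)*(a - 3)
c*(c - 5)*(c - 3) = c^3 - 8*c^2 + 15*c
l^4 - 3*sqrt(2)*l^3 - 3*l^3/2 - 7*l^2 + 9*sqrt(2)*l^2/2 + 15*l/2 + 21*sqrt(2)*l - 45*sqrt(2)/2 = (l - 3)*(l - 1)*(l + 5/2)*(l - 3*sqrt(2))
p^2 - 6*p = p*(p - 6)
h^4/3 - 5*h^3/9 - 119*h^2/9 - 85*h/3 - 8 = (h/3 + 1)*(h - 8)*(h + 1/3)*(h + 3)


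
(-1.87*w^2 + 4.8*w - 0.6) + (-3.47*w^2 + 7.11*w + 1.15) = -5.34*w^2 + 11.91*w + 0.55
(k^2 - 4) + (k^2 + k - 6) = 2*k^2 + k - 10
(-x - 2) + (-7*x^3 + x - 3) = -7*x^3 - 5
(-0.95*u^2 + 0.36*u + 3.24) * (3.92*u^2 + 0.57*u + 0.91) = -3.724*u^4 + 0.8697*u^3 + 12.0415*u^2 + 2.1744*u + 2.9484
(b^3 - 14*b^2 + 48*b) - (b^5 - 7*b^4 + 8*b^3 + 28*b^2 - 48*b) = -b^5 + 7*b^4 - 7*b^3 - 42*b^2 + 96*b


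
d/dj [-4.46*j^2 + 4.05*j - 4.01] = 4.05 - 8.92*j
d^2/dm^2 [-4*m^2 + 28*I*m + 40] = -8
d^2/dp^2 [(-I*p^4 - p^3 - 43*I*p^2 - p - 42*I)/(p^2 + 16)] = 2*(-I*p^6 - 48*I*p^4 + 15*p^3 + 402*I*p^2 - 720*p - 10336*I)/(p^6 + 48*p^4 + 768*p^2 + 4096)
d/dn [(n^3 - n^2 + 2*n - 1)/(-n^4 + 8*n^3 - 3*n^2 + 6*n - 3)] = n^2*(n^4 - 2*n^3 + 11*n^2 - 24*n + 15)/(n^8 - 16*n^7 + 70*n^6 - 60*n^5 + 111*n^4 - 84*n^3 + 54*n^2 - 36*n + 9)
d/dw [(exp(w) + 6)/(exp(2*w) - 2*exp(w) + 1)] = (-exp(w) - 13)*exp(w)/(exp(3*w) - 3*exp(2*w) + 3*exp(w) - 1)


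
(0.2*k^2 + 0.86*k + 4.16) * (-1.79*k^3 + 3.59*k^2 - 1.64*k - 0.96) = -0.358*k^5 - 0.8214*k^4 - 4.687*k^3 + 13.332*k^2 - 7.648*k - 3.9936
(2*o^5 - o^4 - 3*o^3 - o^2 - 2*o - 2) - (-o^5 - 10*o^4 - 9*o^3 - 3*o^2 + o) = 3*o^5 + 9*o^4 + 6*o^3 + 2*o^2 - 3*o - 2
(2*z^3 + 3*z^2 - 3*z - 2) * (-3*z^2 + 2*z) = -6*z^5 - 5*z^4 + 15*z^3 - 4*z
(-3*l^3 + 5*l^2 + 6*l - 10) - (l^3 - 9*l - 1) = -4*l^3 + 5*l^2 + 15*l - 9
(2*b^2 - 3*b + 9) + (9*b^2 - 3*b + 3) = 11*b^2 - 6*b + 12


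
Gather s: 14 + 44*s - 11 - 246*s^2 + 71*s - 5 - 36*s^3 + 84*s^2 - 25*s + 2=-36*s^3 - 162*s^2 + 90*s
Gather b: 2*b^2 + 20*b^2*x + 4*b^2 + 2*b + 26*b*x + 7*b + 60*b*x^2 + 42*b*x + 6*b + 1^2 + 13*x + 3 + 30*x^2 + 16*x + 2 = b^2*(20*x + 6) + b*(60*x^2 + 68*x + 15) + 30*x^2 + 29*x + 6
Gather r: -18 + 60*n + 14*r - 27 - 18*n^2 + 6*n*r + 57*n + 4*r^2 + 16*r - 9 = -18*n^2 + 117*n + 4*r^2 + r*(6*n + 30) - 54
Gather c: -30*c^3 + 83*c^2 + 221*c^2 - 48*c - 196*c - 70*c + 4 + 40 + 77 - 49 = -30*c^3 + 304*c^2 - 314*c + 72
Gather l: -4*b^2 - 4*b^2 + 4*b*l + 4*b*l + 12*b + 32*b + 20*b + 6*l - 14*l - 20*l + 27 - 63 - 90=-8*b^2 + 64*b + l*(8*b - 28) - 126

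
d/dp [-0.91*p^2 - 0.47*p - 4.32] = -1.82*p - 0.47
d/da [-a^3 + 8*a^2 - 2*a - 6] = -3*a^2 + 16*a - 2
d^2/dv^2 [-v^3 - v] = -6*v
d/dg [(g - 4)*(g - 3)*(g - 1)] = 3*g^2 - 16*g + 19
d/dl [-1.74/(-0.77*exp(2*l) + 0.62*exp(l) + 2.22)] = (1.0788 - 2.6796*exp(l))*exp(l)/(-0.77*exp(2*l) + 0.62*exp(l) + 2.22)^2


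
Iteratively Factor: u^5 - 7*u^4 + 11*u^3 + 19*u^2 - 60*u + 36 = (u + 2)*(u^4 - 9*u^3 + 29*u^2 - 39*u + 18) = (u - 1)*(u + 2)*(u^3 - 8*u^2 + 21*u - 18) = (u - 3)*(u - 1)*(u + 2)*(u^2 - 5*u + 6) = (u - 3)*(u - 2)*(u - 1)*(u + 2)*(u - 3)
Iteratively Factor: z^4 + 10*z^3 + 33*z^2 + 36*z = (z + 4)*(z^3 + 6*z^2 + 9*z) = z*(z + 4)*(z^2 + 6*z + 9) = z*(z + 3)*(z + 4)*(z + 3)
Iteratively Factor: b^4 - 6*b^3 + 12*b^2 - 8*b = (b - 2)*(b^3 - 4*b^2 + 4*b) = b*(b - 2)*(b^2 - 4*b + 4) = b*(b - 2)^2*(b - 2)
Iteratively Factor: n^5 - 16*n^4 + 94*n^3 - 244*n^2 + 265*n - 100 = (n - 1)*(n^4 - 15*n^3 + 79*n^2 - 165*n + 100) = (n - 5)*(n - 1)*(n^3 - 10*n^2 + 29*n - 20) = (n - 5)*(n - 1)^2*(n^2 - 9*n + 20) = (n - 5)^2*(n - 1)^2*(n - 4)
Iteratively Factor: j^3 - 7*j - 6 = (j + 2)*(j^2 - 2*j - 3) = (j - 3)*(j + 2)*(j + 1)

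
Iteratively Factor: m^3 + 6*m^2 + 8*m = (m)*(m^2 + 6*m + 8) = m*(m + 4)*(m + 2)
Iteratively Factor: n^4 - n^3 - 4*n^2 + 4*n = (n - 1)*(n^3 - 4*n) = n*(n - 1)*(n^2 - 4) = n*(n - 2)*(n - 1)*(n + 2)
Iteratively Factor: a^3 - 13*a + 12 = (a - 1)*(a^2 + a - 12) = (a - 3)*(a - 1)*(a + 4)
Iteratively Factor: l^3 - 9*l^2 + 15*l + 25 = (l - 5)*(l^2 - 4*l - 5) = (l - 5)^2*(l + 1)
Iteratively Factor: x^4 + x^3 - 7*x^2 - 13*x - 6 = (x + 2)*(x^3 - x^2 - 5*x - 3) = (x + 1)*(x + 2)*(x^2 - 2*x - 3) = (x - 3)*(x + 1)*(x + 2)*(x + 1)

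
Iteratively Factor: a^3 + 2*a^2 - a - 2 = (a - 1)*(a^2 + 3*a + 2) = (a - 1)*(a + 1)*(a + 2)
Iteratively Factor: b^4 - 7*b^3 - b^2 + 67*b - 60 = (b - 4)*(b^3 - 3*b^2 - 13*b + 15) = (b - 4)*(b - 1)*(b^2 - 2*b - 15) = (b - 4)*(b - 1)*(b + 3)*(b - 5)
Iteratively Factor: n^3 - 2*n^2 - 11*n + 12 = (n - 1)*(n^2 - n - 12) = (n - 1)*(n + 3)*(n - 4)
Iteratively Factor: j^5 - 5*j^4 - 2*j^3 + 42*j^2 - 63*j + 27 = (j + 3)*(j^4 - 8*j^3 + 22*j^2 - 24*j + 9) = (j - 1)*(j + 3)*(j^3 - 7*j^2 + 15*j - 9) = (j - 3)*(j - 1)*(j + 3)*(j^2 - 4*j + 3) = (j - 3)*(j - 1)^2*(j + 3)*(j - 3)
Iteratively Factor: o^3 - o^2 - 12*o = (o)*(o^2 - o - 12) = o*(o + 3)*(o - 4)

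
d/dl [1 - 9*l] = -9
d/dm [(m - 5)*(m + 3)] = 2*m - 2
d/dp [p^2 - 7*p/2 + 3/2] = 2*p - 7/2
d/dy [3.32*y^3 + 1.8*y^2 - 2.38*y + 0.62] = 9.96*y^2 + 3.6*y - 2.38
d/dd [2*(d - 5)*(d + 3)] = 4*d - 4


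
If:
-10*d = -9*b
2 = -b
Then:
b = -2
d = -9/5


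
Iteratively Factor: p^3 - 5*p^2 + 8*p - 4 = (p - 2)*(p^2 - 3*p + 2) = (p - 2)^2*(p - 1)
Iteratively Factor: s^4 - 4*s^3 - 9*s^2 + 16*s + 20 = (s - 5)*(s^3 + s^2 - 4*s - 4) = (s - 5)*(s - 2)*(s^2 + 3*s + 2) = (s - 5)*(s - 2)*(s + 2)*(s + 1)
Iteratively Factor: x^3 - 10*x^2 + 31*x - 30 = (x - 2)*(x^2 - 8*x + 15) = (x - 3)*(x - 2)*(x - 5)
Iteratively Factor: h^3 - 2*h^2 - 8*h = (h - 4)*(h^2 + 2*h) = h*(h - 4)*(h + 2)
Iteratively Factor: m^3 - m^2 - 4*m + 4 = (m - 2)*(m^2 + m - 2) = (m - 2)*(m + 2)*(m - 1)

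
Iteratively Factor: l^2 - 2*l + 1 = (l - 1)*(l - 1)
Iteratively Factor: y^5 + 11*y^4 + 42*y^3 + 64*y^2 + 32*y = (y + 4)*(y^4 + 7*y^3 + 14*y^2 + 8*y) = (y + 4)^2*(y^3 + 3*y^2 + 2*y) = (y + 2)*(y + 4)^2*(y^2 + y) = y*(y + 2)*(y + 4)^2*(y + 1)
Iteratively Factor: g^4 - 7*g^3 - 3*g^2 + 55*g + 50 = (g - 5)*(g^3 - 2*g^2 - 13*g - 10) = (g - 5)*(g + 1)*(g^2 - 3*g - 10) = (g - 5)*(g + 1)*(g + 2)*(g - 5)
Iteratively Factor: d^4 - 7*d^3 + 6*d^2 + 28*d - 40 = (d - 5)*(d^3 - 2*d^2 - 4*d + 8) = (d - 5)*(d - 2)*(d^2 - 4) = (d - 5)*(d - 2)^2*(d + 2)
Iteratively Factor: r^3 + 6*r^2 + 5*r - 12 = (r + 3)*(r^2 + 3*r - 4) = (r + 3)*(r + 4)*(r - 1)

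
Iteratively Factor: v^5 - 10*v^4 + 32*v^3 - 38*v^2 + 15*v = (v - 3)*(v^4 - 7*v^3 + 11*v^2 - 5*v) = (v - 3)*(v - 1)*(v^3 - 6*v^2 + 5*v) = (v - 3)*(v - 1)^2*(v^2 - 5*v) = (v - 5)*(v - 3)*(v - 1)^2*(v)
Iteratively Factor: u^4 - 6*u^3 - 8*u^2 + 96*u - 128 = (u - 4)*(u^3 - 2*u^2 - 16*u + 32) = (u - 4)*(u - 2)*(u^2 - 16) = (u - 4)^2*(u - 2)*(u + 4)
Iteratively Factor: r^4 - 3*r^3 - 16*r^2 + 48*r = (r + 4)*(r^3 - 7*r^2 + 12*r) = r*(r + 4)*(r^2 - 7*r + 12) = r*(r - 3)*(r + 4)*(r - 4)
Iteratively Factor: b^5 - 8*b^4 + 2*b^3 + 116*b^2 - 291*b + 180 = (b - 3)*(b^4 - 5*b^3 - 13*b^2 + 77*b - 60) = (b - 5)*(b - 3)*(b^3 - 13*b + 12) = (b - 5)*(b - 3)*(b + 4)*(b^2 - 4*b + 3) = (b - 5)*(b - 3)^2*(b + 4)*(b - 1)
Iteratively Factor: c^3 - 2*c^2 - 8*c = (c)*(c^2 - 2*c - 8) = c*(c + 2)*(c - 4)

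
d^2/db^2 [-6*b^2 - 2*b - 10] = -12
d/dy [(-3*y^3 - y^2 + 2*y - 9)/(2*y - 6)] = (-6*y^3 + 26*y^2 + 6*y + 3)/(2*(y^2 - 6*y + 9))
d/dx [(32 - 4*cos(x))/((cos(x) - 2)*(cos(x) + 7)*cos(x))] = 4*(-2*cos(x)^3 + 19*cos(x)^2 + 80*cos(x) - 112)*sin(x)/((cos(x) - 2)^2*(cos(x) + 7)^2*cos(x)^2)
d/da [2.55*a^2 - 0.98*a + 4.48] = 5.1*a - 0.98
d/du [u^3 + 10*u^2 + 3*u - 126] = 3*u^2 + 20*u + 3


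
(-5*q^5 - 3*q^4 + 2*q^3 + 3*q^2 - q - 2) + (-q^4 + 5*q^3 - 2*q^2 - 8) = -5*q^5 - 4*q^4 + 7*q^3 + q^2 - q - 10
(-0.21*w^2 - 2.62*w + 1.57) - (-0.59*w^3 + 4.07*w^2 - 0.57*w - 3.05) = 0.59*w^3 - 4.28*w^2 - 2.05*w + 4.62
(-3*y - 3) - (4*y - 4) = 1 - 7*y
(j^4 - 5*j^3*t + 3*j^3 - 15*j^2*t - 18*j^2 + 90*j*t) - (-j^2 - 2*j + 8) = j^4 - 5*j^3*t + 3*j^3 - 15*j^2*t - 17*j^2 + 90*j*t + 2*j - 8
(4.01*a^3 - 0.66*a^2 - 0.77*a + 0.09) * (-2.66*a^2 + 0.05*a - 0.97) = -10.6666*a^5 + 1.9561*a^4 - 1.8745*a^3 + 0.3623*a^2 + 0.7514*a - 0.0873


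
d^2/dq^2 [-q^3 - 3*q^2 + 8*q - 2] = -6*q - 6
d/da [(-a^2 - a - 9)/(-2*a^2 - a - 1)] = (-a^2 - 34*a - 8)/(4*a^4 + 4*a^3 + 5*a^2 + 2*a + 1)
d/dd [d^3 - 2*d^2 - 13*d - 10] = 3*d^2 - 4*d - 13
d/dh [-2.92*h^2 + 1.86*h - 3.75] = 1.86 - 5.84*h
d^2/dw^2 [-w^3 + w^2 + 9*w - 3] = 2 - 6*w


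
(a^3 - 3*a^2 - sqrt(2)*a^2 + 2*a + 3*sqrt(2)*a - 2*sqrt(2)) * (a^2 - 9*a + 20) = a^5 - 12*a^4 - sqrt(2)*a^4 + 12*sqrt(2)*a^3 + 49*a^3 - 78*a^2 - 49*sqrt(2)*a^2 + 40*a + 78*sqrt(2)*a - 40*sqrt(2)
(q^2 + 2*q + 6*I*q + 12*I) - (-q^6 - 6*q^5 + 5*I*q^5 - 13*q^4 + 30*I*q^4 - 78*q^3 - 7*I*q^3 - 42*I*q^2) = q^6 + 6*q^5 - 5*I*q^5 + 13*q^4 - 30*I*q^4 + 78*q^3 + 7*I*q^3 + q^2 + 42*I*q^2 + 2*q + 6*I*q + 12*I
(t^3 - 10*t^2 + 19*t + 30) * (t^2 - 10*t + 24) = t^5 - 20*t^4 + 143*t^3 - 400*t^2 + 156*t + 720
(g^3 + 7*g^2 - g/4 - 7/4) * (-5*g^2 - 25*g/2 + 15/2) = -5*g^5 - 95*g^4/2 - 315*g^3/4 + 515*g^2/8 + 20*g - 105/8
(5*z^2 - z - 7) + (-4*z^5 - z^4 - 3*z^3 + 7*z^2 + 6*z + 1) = -4*z^5 - z^4 - 3*z^3 + 12*z^2 + 5*z - 6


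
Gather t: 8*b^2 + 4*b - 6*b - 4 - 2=8*b^2 - 2*b - 6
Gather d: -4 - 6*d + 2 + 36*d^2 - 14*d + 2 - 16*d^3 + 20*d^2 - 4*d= -16*d^3 + 56*d^2 - 24*d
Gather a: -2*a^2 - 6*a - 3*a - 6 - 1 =-2*a^2 - 9*a - 7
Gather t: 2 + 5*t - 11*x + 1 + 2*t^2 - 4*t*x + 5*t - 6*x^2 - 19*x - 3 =2*t^2 + t*(10 - 4*x) - 6*x^2 - 30*x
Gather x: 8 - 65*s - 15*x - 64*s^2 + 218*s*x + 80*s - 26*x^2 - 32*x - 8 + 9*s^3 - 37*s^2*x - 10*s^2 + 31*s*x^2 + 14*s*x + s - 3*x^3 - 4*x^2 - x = 9*s^3 - 74*s^2 + 16*s - 3*x^3 + x^2*(31*s - 30) + x*(-37*s^2 + 232*s - 48)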